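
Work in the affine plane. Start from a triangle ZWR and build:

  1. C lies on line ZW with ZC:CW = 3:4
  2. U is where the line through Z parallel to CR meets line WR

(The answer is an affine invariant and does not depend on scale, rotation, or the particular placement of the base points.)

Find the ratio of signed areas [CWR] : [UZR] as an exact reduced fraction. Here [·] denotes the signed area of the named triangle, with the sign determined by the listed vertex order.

Work in coordinates with Z = (0, 0), W = (1, 0), R = (0, 1).
1. C lies on line ZW with ZC:CW = 3:4 ⇒ C = (3/7, 0)
2. U is where the line through Z parallel to CR meets line WR ⇒ U = (-3/4, 7/4)
2·[CWR] = 4/7, 2·[UZR] = 3/4
[CWR]:[UZR] = 4/7:3/4 = 16/21

[CWR]:[UZR] = 16/21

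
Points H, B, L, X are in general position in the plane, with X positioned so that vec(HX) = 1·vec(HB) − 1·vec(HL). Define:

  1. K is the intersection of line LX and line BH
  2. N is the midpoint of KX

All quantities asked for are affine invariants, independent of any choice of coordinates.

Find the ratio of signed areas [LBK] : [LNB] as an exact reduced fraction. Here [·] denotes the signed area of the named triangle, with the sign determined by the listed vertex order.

Assign H = (0, 0), B = (1, 0), L = (0, 1), X = (1, -1) — the answer is frame-independent, so this choice is without loss of generality.
1. K is the intersection of line LX and line BH ⇒ K = (1/2, 0)
2. N is the midpoint of KX ⇒ N = (3/4, -1/2)
2·[LBK] = -1/2, 2·[LNB] = 3/4
[LBK]:[LNB] = -1/2:3/4 = -2/3

[LBK]:[LNB] = -2/3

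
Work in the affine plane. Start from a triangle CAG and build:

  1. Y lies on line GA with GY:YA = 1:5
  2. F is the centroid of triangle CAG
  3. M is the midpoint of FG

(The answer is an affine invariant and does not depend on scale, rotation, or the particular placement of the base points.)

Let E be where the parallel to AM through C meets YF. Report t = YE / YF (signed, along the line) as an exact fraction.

Work in coordinates with C = (0, 0), A = (1, 0), G = (0, 1).
1. Y lies on line GA with GY:YA = 1:5 ⇒ Y = (1/6, 5/6)
2. F is the centroid of triangle CAG ⇒ F = (1/3, 1/3)
3. M is the midpoint of FG ⇒ M = (1/6, 2/3)
through C parallel to AM: direction (-5/6, 2/3); meets YF at E = (20/33, -16/33)
E = Y + t·(F−Y) with t = 29/11

t = 29/11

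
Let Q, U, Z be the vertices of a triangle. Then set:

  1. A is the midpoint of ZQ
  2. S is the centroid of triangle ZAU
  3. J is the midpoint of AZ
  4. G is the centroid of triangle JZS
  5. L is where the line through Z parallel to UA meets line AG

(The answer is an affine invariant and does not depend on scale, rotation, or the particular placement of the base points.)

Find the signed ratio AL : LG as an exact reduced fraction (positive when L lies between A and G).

Assign Q = (0, 0), U = (1, 0), Z = (0, 1) — the answer is frame-independent, so this choice is without loss of generality.
1. A is the midpoint of ZQ ⇒ A = (0, 1/2)
2. S is the centroid of triangle ZAU ⇒ S = (1/3, 1/2)
3. J is the midpoint of AZ ⇒ J = (0, 3/4)
4. G is the centroid of triangle JZS ⇒ G = (1/9, 3/4)
5. L is where the line through Z parallel to UA meets line AG ⇒ L = (2/11, 10/11)
L = A + t·(G−A) with t = 18/11, so AL:LG = t:(1−t) = 18/11:-7/11

AL:LG = -18/7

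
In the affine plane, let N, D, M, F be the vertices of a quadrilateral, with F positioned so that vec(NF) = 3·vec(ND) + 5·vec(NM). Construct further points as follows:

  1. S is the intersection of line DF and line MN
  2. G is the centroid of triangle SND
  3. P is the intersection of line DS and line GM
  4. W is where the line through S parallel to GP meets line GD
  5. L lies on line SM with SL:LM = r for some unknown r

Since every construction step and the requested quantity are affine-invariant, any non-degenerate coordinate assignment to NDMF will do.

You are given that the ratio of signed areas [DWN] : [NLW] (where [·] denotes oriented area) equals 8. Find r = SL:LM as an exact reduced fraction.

Choose coordinates N = (0, 0), D = (1, 0), M = (0, 1), F = (3, 5).
1. S is the intersection of line DF and line MN ⇒ S = (0, -5/2)
2. G is the centroid of triangle SND ⇒ G = (1/3, -5/6)
3. P is the intersection of line DS and line GM ⇒ P = (7/16, -45/32)
4. W is where the line through S parallel to GP meets line GD ⇒ W = (-5/27, -40/27)
5. With SL:LM = r, write λ = r/(r+1) so L = S + λ·(M−S); L is affine-linear in λ
Every point depending on L is an affine combination of L and λ-independent points, so each such coordinate is linear in λ; the λ² term in each signed area is a multiple of (M−S)×(M−S) = 0, so 2·[DWN] and 2·[NLW] are each linear in λ. Evaluating at λ=0 and λ=1:
  2·[DWN] = -40/27,   2·[NLW] = 35/54·λ − 25/54
So [DWN]:[NLW] = (-40/27) / (35/54·λ − 25/54). Setting this equal to 8:
  -40/27 = 8·(35/54·λ − 25/54)  ⇒  λ = 3/7
Then r = λ/(1−λ) = (3/7)/(4/7) = 3/4. Check: with r = 3/4, L = (0, -1) and [DWN]:[NLW] = 8 as required.

r = 3/4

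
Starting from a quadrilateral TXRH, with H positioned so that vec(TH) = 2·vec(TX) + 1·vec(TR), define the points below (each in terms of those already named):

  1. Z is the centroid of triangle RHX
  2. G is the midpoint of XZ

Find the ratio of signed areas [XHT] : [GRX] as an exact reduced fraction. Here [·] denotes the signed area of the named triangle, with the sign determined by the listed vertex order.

[XHT]:[GRX] = 3

Choose coordinates T = (0, 0), X = (1, 0), R = (0, 1), H = (2, 1).
1. Z is the centroid of triangle RHX ⇒ Z = (1, 2/3)
2. G is the midpoint of XZ ⇒ G = (1, 1/3)
2·[XHT] = 1, 2·[GRX] = 1/3
[XHT]:[GRX] = 1:1/3 = 3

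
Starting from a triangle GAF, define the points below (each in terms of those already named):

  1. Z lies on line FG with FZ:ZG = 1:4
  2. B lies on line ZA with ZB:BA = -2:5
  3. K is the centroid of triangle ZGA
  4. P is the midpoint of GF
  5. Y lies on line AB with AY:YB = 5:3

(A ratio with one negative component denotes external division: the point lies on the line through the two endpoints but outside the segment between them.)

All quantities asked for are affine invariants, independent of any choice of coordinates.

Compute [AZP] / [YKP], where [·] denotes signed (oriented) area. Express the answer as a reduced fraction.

[AZP]:[YKP] = -216/73

Assign G = (0, 0), A = (1, 0), F = (0, 1) — the answer is frame-independent, so this choice is without loss of generality.
1. Z lies on line FG with FZ:ZG = 1:4 ⇒ Z = (0, 4/5)
2. B lies on line ZA with ZB:BA = -2:5 ⇒ B = (-2/3, 4/3)
3. K is the centroid of triangle ZGA ⇒ K = (1/3, 4/15)
4. P is the midpoint of GF ⇒ P = (0, 1/2)
5. Y lies on line AB with AY:YB = 5:3 ⇒ Y = (-1/24, 5/6)
2·[AZP] = 3/10, 2·[YKP] = -73/720
[AZP]:[YKP] = 3/10:-73/720 = -216/73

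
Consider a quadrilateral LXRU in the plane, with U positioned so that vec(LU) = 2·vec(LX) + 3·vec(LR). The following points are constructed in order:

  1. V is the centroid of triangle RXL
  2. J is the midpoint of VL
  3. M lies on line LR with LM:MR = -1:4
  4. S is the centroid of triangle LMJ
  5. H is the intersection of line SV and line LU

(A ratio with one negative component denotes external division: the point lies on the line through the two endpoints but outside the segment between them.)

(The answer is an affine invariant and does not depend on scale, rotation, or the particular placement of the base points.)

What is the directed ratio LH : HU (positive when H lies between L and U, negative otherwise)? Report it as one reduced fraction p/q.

Set L = (0, 0), X = (1, 0), R = (0, 1), U = (2, 3); any affine frame gives the same invariant.
1. V is the centroid of triangle RXL ⇒ V = (1/3, 1/3)
2. J is the midpoint of VL ⇒ J = (1/6, 1/6)
3. M lies on line LR with LM:MR = -1:4 ⇒ M = (0, -1/3)
4. S is the centroid of triangle LMJ ⇒ S = (1/18, -1/18)
5. H is the intersection of line SV and line LU ⇒ H = (-4/3, -2)
H = L + t·(U−L) with t = -2/3, so LH:HU = t:(1−t) = -2/3:5/3

LH:HU = -2/5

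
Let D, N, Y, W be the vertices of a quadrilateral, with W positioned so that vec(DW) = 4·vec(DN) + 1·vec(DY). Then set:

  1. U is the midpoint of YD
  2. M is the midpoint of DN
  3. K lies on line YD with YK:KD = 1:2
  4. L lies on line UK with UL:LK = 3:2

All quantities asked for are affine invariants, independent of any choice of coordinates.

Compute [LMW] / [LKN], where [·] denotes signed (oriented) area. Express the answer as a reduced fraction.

[LMW]:[LKN] = -39

Assign D = (0, 0), N = (1, 0), Y = (0, 1), W = (4, 1) — the answer is frame-independent, so this choice is without loss of generality.
1. U is the midpoint of YD ⇒ U = (0, 1/2)
2. M is the midpoint of DN ⇒ M = (1/2, 0)
3. K lies on line YD with YK:KD = 1:2 ⇒ K = (0, 2/3)
4. L lies on line UK with UL:LK = 3:2 ⇒ L = (0, 3/5)
2·[LMW] = 13/5, 2·[LKN] = -1/15
[LMW]:[LKN] = 13/5:-1/15 = -39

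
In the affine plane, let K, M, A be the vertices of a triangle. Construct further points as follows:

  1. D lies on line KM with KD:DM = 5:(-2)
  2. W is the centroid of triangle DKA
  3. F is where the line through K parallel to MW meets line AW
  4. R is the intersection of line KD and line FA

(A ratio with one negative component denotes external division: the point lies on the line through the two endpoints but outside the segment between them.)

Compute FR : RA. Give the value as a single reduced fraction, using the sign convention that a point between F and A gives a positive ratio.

Assign K = (0, 0), M = (1, 0), A = (0, 1) — the answer is frame-independent, so this choice is without loss of generality.
1. D lies on line KM with KD:DM = 5:(-2) ⇒ D = (5/3, 0)
2. W is the centroid of triangle DKA ⇒ W = (5/9, 1/3)
3. F is where the line through K parallel to MW meets line AW ⇒ F = (20/9, -5/3)
4. R is the intersection of line KD and line FA ⇒ R = (5/6, 0)
R = F + t·(A−F) with t = 5/8, so FR:RA = t:(1−t) = 5/8:3/8

FR:RA = 5/3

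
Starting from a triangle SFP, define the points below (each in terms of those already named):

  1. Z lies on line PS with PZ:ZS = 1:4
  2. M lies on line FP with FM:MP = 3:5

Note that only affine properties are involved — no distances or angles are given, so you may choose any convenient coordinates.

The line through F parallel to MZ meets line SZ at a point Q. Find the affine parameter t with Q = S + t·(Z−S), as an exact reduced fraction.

t = 17/20

Assign S = (0, 0), F = (1, 0), P = (0, 1) — the answer is frame-independent, so this choice is without loss of generality.
1. Z lies on line PS with PZ:ZS = 1:4 ⇒ Z = (0, 4/5)
2. M lies on line FP with FM:MP = 3:5 ⇒ M = (5/8, 3/8)
through F parallel to MZ: direction (-5/8, 17/40); meets SZ at Q = (0, 17/25)
Q = S + t·(Z−S) with t = 17/20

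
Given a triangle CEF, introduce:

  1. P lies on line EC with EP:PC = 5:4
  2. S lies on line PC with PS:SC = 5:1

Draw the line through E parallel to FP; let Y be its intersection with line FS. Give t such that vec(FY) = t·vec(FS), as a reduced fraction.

t = -3/2

Work in coordinates with C = (0, 0), E = (1, 0), F = (0, 1).
1. P lies on line EC with EP:PC = 5:4 ⇒ P = (4/9, 0)
2. S lies on line PC with PS:SC = 5:1 ⇒ S = (2/27, 0)
through E parallel to FP: direction (4/9, -1); meets FS at Y = (-1/9, 5/2)
Y = F + t·(S−F) with t = -3/2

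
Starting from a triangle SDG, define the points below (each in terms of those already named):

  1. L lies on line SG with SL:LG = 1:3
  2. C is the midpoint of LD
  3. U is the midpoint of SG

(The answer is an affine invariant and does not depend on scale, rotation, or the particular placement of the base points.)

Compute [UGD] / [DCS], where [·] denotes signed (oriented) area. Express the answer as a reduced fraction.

[UGD]:[DCS] = -4

Set S = (0, 0), D = (1, 0), G = (0, 1); any affine frame gives the same invariant.
1. L lies on line SG with SL:LG = 1:3 ⇒ L = (0, 1/4)
2. C is the midpoint of LD ⇒ C = (1/2, 1/8)
3. U is the midpoint of SG ⇒ U = (0, 1/2)
2·[UGD] = -1/2, 2·[DCS] = 1/8
[UGD]:[DCS] = -1/2:1/8 = -4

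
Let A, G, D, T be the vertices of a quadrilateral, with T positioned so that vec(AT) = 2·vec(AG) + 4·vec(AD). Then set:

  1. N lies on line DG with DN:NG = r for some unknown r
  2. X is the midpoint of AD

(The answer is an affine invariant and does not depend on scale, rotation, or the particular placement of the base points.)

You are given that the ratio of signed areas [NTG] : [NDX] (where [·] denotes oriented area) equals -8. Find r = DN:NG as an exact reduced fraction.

Set A = (0, 0), G = (1, 0), D = (0, 1), T = (2, 4); any affine frame gives the same invariant.
1. With DN:NG = r, write λ = r/(r+1) so N = D + λ·(G−D); N is affine-linear in λ
2. X is the midpoint of AD ⇒ X = (0, 1/2)
Every point depending on N is an affine combination of N and λ-independent points, so each such coordinate is linear in λ; the λ² term in each signed area is a multiple of (G−D)×(G−D) = 0, so 2·[NTG] and 2·[NDX] are each linear in λ. Evaluating at λ=0 and λ=1:
  2·[NTG] = 5·λ − 5,   2·[NDX] = 1/2·λ
So [NTG]:[NDX] = (5·λ − 5) / (1/2·λ). Setting this equal to -8:
  5·λ − 5 = -8·(1/2·λ)  ⇒  λ = 5/9
Then r = λ/(1−λ) = (5/9)/(4/9) = 5/4. Check: with r = 5/4, N = (5/9, 4/9) and [NTG]:[NDX] = -8 as required.

r = 5/4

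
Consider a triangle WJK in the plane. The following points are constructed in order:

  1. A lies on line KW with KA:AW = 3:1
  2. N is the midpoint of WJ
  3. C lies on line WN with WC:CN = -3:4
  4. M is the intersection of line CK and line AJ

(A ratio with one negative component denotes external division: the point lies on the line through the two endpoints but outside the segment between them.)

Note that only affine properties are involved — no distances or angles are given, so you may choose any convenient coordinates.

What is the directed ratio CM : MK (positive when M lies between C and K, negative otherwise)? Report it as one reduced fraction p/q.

Assign W = (0, 0), J = (1, 0), K = (0, 1) — the answer is frame-independent, so this choice is without loss of generality.
1. A lies on line KW with KA:AW = 3:1 ⇒ A = (0, 1/4)
2. N is the midpoint of WJ ⇒ N = (1/2, 0)
3. C lies on line WN with WC:CN = -3:4 ⇒ C = (-3/2, 0)
4. M is the intersection of line CK and line AJ ⇒ M = (-9/11, 5/11)
M = C + t·(K−C) with t = 5/11, so CM:MK = t:(1−t) = 5/11:6/11

CM:MK = 5/6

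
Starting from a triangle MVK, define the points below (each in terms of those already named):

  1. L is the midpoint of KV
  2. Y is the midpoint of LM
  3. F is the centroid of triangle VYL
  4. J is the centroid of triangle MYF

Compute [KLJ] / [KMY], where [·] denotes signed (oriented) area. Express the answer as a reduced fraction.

Work in coordinates with M = (0, 0), V = (1, 0), K = (0, 1).
1. L is the midpoint of KV ⇒ L = (1/2, 1/2)
2. Y is the midpoint of LM ⇒ Y = (1/4, 1/4)
3. F is the centroid of triangle VYL ⇒ F = (7/12, 1/4)
4. J is the centroid of triangle MYF ⇒ J = (5/18, 1/6)
2·[KLJ] = -5/18, 2·[KMY] = 1/4
[KLJ]:[KMY] = -5/18:1/4 = -10/9

[KLJ]:[KMY] = -10/9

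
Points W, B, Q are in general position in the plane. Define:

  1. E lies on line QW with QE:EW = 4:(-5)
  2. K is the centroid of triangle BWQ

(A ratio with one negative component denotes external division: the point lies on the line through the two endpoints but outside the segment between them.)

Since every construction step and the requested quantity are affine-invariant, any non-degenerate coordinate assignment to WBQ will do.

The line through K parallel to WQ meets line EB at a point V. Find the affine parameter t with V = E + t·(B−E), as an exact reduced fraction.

t = 1/3

Choose coordinates W = (0, 0), B = (1, 0), Q = (0, 1).
1. E lies on line QW with QE:EW = 4:(-5) ⇒ E = (0, 5)
2. K is the centroid of triangle BWQ ⇒ K = (1/3, 1/3)
through K parallel to WQ: direction (0, 1); meets EB at V = (1/3, 10/3)
V = E + t·(B−E) with t = 1/3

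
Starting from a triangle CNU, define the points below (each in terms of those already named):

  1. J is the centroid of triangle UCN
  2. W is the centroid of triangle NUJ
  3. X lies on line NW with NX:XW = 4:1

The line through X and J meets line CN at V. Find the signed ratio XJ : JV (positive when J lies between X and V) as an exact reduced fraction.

Work in coordinates with C = (0, 0), N = (1, 0), U = (0, 1).
1. J is the centroid of triangle UCN ⇒ J = (1/3, 1/3)
2. W is the centroid of triangle NUJ ⇒ W = (4/9, 4/9)
3. X lies on line NW with NX:XW = 4:1 ⇒ X = (5/9, 16/45)
line XJ meets CN at V = (-3, 0)
J = X + t·(V−X) with t = 1/16, so XJ:JV = 1/16:15/16

XJ:JV = 1/15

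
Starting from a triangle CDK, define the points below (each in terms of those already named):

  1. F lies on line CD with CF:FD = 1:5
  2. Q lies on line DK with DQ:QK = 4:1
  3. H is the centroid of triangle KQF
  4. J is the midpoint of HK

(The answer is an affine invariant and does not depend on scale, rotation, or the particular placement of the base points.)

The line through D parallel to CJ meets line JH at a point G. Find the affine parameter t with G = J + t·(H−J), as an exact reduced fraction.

t = 144/11

Assign C = (0, 0), D = (1, 0), K = (0, 1) — the answer is frame-independent, so this choice is without loss of generality.
1. F lies on line CD with CF:FD = 1:5 ⇒ F = (1/6, 0)
2. Q lies on line DK with DQ:QK = 4:1 ⇒ Q = (1/5, 4/5)
3. H is the centroid of triangle KQF ⇒ H = (11/90, 3/5)
4. J is the midpoint of HK ⇒ J = (11/180, 4/5)
through D parallel to CJ: direction (11/180, 4/5); meets JH at G = (31/36, -20/11)
G = J + t·(H−J) with t = 144/11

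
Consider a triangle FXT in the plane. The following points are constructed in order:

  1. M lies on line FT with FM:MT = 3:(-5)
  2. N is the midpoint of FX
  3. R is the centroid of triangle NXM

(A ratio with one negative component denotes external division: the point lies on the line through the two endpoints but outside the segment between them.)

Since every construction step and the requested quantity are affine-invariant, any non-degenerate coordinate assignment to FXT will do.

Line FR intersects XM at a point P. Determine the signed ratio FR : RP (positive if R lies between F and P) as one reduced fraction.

FR:RP = 5

Set F = (0, 0), X = (1, 0), T = (0, 1); any affine frame gives the same invariant.
1. M lies on line FT with FM:MT = 3:(-5) ⇒ M = (0, -3/2)
2. N is the midpoint of FX ⇒ N = (1/2, 0)
3. R is the centroid of triangle NXM ⇒ R = (1/2, -1/2)
line FR meets XM at P = (3/5, -3/5)
R = F + t·(P−F) with t = 5/6, so FR:RP = 5/6:1/6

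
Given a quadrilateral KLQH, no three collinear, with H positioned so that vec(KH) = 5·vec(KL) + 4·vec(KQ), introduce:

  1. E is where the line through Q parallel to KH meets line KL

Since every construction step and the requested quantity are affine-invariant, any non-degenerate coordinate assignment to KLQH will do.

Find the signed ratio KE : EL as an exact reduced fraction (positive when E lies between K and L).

KE:EL = -5/9

Assign K = (0, 0), L = (1, 0), Q = (0, 1), H = (5, 4) — the answer is frame-independent, so this choice is without loss of generality.
1. E is where the line through Q parallel to KH meets line KL ⇒ E = (-5/4, 0)
E = K + t·(L−K) with t = -5/4, so KE:EL = t:(1−t) = -5/4:9/4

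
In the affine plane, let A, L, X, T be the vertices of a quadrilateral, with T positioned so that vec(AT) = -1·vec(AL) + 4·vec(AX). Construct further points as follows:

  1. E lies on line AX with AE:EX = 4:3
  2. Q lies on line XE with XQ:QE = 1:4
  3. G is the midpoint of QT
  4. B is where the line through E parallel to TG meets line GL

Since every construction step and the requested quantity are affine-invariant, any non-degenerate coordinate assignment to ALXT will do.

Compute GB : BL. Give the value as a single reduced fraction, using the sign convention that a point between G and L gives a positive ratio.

GB:BL = -3/22

Set A = (0, 0), L = (1, 0), X = (0, 1), T = (-1, 4); any affine frame gives the same invariant.
1. E lies on line AX with AE:EX = 4:3 ⇒ E = (0, 4/7)
2. Q lies on line XE with XQ:QE = 1:4 ⇒ Q = (0, 32/35)
3. G is the midpoint of QT ⇒ G = (-1/2, 86/35)
4. B is where the line through E parallel to TG meets line GL ⇒ B = (-14/19, 1892/665)
B = G + t·(L−G) with t = -3/19, so GB:BL = t:(1−t) = -3/19:22/19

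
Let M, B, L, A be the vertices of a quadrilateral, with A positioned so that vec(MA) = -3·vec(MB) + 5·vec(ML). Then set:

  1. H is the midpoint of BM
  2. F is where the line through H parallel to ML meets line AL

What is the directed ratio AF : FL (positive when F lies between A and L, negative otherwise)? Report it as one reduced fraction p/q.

AF:FL = -7

Set M = (0, 0), B = (1, 0), L = (0, 1), A = (-3, 5); any affine frame gives the same invariant.
1. H is the midpoint of BM ⇒ H = (1/2, 0)
2. F is where the line through H parallel to ML meets line AL ⇒ F = (1/2, 1/3)
F = A + t·(L−A) with t = 7/6, so AF:FL = t:(1−t) = 7/6:-1/6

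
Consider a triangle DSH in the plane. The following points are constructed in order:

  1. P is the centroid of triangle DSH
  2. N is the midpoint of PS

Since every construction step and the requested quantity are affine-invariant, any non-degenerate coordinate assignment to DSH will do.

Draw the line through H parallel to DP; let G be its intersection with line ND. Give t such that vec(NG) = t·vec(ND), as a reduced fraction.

Assign D = (0, 0), S = (1, 0), H = (0, 1) — the answer is frame-independent, so this choice is without loss of generality.
1. P is the centroid of triangle DSH ⇒ P = (1/3, 1/3)
2. N is the midpoint of PS ⇒ N = (2/3, 1/6)
through H parallel to DP: direction (1/3, 1/3); meets ND at G = (-4/3, -1/3)
G = N + t·(D−N) with t = 3

t = 3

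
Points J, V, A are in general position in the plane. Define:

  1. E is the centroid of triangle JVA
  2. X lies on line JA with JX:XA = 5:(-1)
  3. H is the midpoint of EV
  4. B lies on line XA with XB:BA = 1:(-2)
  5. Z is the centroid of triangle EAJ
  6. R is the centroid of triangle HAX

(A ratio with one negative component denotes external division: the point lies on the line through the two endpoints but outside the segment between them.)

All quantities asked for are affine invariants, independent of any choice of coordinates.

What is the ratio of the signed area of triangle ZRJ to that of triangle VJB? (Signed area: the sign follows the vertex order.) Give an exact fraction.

Assign J = (0, 0), V = (1, 0), A = (0, 1) — the answer is frame-independent, so this choice is without loss of generality.
1. E is the centroid of triangle JVA ⇒ E = (1/3, 1/3)
2. X lies on line JA with JX:XA = 5:(-1) ⇒ X = (0, 5/4)
3. H is the midpoint of EV ⇒ H = (2/3, 1/6)
4. B lies on line XA with XB:BA = 1:(-2) ⇒ B = (0, 3/2)
5. Z is the centroid of triangle EAJ ⇒ Z = (1/9, 4/9)
6. R is the centroid of triangle HAX ⇒ R = (2/9, 29/36)
2·[ZRJ] = -1/108, 2·[VJB] = -3/2
[ZRJ]:[VJB] = -1/108:-3/2 = 1/162

[ZRJ]:[VJB] = 1/162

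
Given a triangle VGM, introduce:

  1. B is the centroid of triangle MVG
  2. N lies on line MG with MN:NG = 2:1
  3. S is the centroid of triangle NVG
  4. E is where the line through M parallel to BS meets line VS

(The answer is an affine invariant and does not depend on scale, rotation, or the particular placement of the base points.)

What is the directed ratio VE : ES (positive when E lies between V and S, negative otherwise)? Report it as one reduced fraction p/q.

Choose coordinates V = (0, 0), G = (1, 0), M = (0, 1).
1. B is the centroid of triangle MVG ⇒ B = (1/3, 1/3)
2. N lies on line MG with MN:NG = 2:1 ⇒ N = (2/3, 1/3)
3. S is the centroid of triangle NVG ⇒ S = (5/9, 1/9)
4. E is where the line through M parallel to BS meets line VS ⇒ E = (5/6, 1/6)
E = V + t·(S−V) with t = 3/2, so VE:ES = t:(1−t) = 3/2:-1/2

VE:ES = -3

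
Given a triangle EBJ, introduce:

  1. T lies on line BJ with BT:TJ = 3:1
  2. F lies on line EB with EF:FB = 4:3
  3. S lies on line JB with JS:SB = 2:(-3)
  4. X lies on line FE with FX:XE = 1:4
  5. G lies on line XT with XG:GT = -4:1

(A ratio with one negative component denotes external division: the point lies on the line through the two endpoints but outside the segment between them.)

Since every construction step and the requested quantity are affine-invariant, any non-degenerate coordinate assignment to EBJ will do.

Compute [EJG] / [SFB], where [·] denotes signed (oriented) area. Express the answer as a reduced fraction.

[EJG]:[SFB] = -19/135

Assign E = (0, 0), B = (1, 0), J = (0, 1) — the answer is frame-independent, so this choice is without loss of generality.
1. T lies on line BJ with BT:TJ = 3:1 ⇒ T = (1/4, 3/4)
2. F lies on line EB with EF:FB = 4:3 ⇒ F = (4/7, 0)
3. S lies on line JB with JS:SB = 2:(-3) ⇒ S = (-2, 3)
4. X lies on line FE with FX:XE = 1:4 ⇒ X = (16/35, 0)
5. G lies on line XT with XG:GT = -4:1 ⇒ G = (19/105, 1)
2·[EJG] = -19/105, 2·[SFB] = 9/7
[EJG]:[SFB] = -19/105:9/7 = -19/135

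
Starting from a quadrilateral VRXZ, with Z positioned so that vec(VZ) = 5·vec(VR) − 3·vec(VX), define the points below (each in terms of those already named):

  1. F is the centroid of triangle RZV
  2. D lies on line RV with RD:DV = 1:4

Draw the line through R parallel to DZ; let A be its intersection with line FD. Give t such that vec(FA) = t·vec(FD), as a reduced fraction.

Choose coordinates V = (0, 0), R = (1, 0), X = (0, 1), Z = (5, -3).
1. F is the centroid of triangle RZV ⇒ F = (2, -1)
2. D lies on line RV with RD:DV = 1:4 ⇒ D = (4/5, 0)
through R parallel to DZ: direction (21/5, -3); meets FD at A = (-2/5, 1)
A = F + t·(D−F) with t = 2

t = 2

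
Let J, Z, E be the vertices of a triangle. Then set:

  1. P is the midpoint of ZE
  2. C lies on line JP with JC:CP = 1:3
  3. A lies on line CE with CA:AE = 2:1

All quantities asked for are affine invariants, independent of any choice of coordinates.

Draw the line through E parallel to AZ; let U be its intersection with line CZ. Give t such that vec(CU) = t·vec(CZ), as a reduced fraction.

t = 3/2

Set J = (0, 0), Z = (1, 0), E = (0, 1); any affine frame gives the same invariant.
1. P is the midpoint of ZE ⇒ P = (1/2, 1/2)
2. C lies on line JP with JC:CP = 1:3 ⇒ C = (1/8, 1/8)
3. A lies on line CE with CA:AE = 2:1 ⇒ A = (1/24, 17/24)
through E parallel to AZ: direction (23/24, -17/24); meets CZ at U = (23/16, -1/16)
U = C + t·(Z−C) with t = 3/2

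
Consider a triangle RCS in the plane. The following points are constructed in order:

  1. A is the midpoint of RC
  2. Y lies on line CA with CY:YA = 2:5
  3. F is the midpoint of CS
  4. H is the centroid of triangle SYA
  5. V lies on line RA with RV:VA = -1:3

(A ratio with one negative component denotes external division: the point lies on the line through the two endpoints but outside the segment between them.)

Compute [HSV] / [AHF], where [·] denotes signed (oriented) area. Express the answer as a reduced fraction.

Set R = (0, 0), C = (1, 0), S = (0, 1); any affine frame gives the same invariant.
1. A is the midpoint of RC ⇒ A = (1/2, 0)
2. Y lies on line CA with CY:YA = 2:5 ⇒ Y = (6/7, 0)
3. F is the midpoint of CS ⇒ F = (1/2, 1/2)
4. H is the centroid of triangle SYA ⇒ H = (19/42, 1/3)
5. V lies on line RA with RV:VA = -1:3 ⇒ V = (-1/4, 0)
2·[HSV] = 13/21, 2·[AHF] = -1/42
[HSV]:[AHF] = 13/21:-1/42 = -26

[HSV]:[AHF] = -26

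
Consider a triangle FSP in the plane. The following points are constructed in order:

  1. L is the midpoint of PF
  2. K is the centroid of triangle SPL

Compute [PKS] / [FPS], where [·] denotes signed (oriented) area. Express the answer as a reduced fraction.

Choose coordinates F = (0, 0), S = (1, 0), P = (0, 1).
1. L is the midpoint of PF ⇒ L = (0, 1/2)
2. K is the centroid of triangle SPL ⇒ K = (1/3, 1/2)
2·[PKS] = 1/6, 2·[FPS] = -1
[PKS]:[FPS] = 1/6:-1 = -1/6

[PKS]:[FPS] = -1/6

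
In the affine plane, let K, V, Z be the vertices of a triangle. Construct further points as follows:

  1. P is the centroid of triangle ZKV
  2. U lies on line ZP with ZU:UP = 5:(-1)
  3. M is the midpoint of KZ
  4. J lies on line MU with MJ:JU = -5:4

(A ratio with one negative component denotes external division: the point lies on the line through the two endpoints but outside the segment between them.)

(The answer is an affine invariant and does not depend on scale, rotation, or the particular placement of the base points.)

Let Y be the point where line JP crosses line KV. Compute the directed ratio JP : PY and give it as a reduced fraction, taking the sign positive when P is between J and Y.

JP:PY = -9/2

Choose coordinates K = (0, 0), V = (1, 0), Z = (0, 1).
1. P is the centroid of triangle ZKV ⇒ P = (1/3, 1/3)
2. U lies on line ZP with ZU:UP = 5:(-1) ⇒ U = (5/12, 1/6)
3. M is the midpoint of KZ ⇒ M = (0, 1/2)
4. J lies on line MU with MJ:JU = -5:4 ⇒ J = (25/12, -7/6)
line JP meets KV at Y = (13/18, 0)
P = J + t·(Y−J) with t = 9/7, so JP:PY = 9/7:-2/7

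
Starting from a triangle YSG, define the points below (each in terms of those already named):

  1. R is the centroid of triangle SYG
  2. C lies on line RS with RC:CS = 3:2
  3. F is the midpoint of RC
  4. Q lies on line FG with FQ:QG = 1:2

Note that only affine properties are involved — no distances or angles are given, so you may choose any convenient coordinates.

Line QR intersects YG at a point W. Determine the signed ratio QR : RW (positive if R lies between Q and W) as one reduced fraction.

QR:RW = 1/15

Assign Y = (0, 0), S = (1, 0), G = (0, 1) — the answer is frame-independent, so this choice is without loss of generality.
1. R is the centroid of triangle SYG ⇒ R = (1/3, 1/3)
2. C lies on line RS with RC:CS = 3:2 ⇒ C = (11/15, 2/15)
3. F is the midpoint of RC ⇒ F = (8/15, 7/30)
4. Q lies on line FG with FQ:QG = 1:2 ⇒ Q = (16/45, 22/45)
line QR meets YG at W = (0, -2)
R = Q + t·(W−Q) with t = 1/16, so QR:RW = 1/16:15/16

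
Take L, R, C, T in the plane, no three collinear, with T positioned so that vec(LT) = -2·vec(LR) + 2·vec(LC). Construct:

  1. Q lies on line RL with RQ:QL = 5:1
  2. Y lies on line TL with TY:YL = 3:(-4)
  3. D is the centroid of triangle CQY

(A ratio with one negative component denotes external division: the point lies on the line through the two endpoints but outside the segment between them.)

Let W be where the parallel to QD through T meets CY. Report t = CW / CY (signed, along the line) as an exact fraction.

Set L = (0, 0), R = (1, 0), C = (0, 1), T = (-2, 2); any affine frame gives the same invariant.
1. Q lies on line RL with RQ:QL = 5:1 ⇒ Q = (1/6, 0)
2. Y lies on line TL with TY:YL = 3:(-4) ⇒ Y = (-8, 8)
3. D is the centroid of triangle CQY ⇒ D = (-47/18, 3)
through T parallel to QD: direction (-25/9, 3); meets CY at W = (-232/41, 244/41)
W = C + t·(Y−C) with t = 29/41

t = 29/41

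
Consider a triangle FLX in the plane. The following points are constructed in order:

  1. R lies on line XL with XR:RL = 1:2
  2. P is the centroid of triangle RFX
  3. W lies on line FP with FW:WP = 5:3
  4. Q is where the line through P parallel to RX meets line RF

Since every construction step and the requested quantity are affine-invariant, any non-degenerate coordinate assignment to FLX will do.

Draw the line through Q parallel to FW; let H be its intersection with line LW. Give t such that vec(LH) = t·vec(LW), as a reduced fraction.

t = 13/15

Choose coordinates F = (0, 0), L = (1, 0), X = (0, 1).
1. R lies on line XL with XR:RL = 1:2 ⇒ R = (1/3, 2/3)
2. P is the centroid of triangle RFX ⇒ P = (1/9, 5/9)
3. W lies on line FP with FW:WP = 5:3 ⇒ W = (5/72, 25/72)
4. Q is where the line through P parallel to RX meets line RF ⇒ Q = (2/9, 4/9)
through Q parallel to FW: direction (5/72, 25/72); meets LW at H = (209/1080, 65/216)
H = L + t·(W−L) with t = 13/15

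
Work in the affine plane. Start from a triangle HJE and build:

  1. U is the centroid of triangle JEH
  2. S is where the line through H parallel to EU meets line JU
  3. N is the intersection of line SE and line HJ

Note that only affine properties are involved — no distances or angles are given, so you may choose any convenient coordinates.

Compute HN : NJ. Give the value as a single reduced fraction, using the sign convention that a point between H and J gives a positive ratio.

Set H = (0, 0), J = (1, 0), E = (0, 1); any affine frame gives the same invariant.
1. U is the centroid of triangle JEH ⇒ U = (1/3, 1/3)
2. S is where the line through H parallel to EU meets line JU ⇒ S = (-1/3, 2/3)
3. N is the intersection of line SE and line HJ ⇒ N = (-1, 0)
N = H + t·(J−H) with t = -1, so HN:NJ = t:(1−t) = -1:2

HN:NJ = -1/2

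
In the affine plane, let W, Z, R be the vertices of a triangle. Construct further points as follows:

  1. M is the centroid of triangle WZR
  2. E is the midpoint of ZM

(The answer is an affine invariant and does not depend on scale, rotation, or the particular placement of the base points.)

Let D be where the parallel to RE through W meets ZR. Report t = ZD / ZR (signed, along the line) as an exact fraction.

Work in coordinates with W = (0, 0), Z = (1, 0), R = (0, 1).
1. M is the centroid of triangle WZR ⇒ M = (1/3, 1/3)
2. E is the midpoint of ZM ⇒ E = (2/3, 1/6)
through W parallel to RE: direction (2/3, -5/6); meets ZR at D = (-4, 5)
D = Z + t·(R−Z) with t = 5

t = 5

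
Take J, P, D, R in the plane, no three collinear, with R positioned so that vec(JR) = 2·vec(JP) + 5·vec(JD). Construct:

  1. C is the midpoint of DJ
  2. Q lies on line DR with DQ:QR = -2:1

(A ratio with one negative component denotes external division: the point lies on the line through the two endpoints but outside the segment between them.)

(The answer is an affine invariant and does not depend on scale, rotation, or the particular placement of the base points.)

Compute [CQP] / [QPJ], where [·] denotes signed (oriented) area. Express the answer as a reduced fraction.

Assign J = (0, 0), P = (1, 0), D = (0, 1), R = (2, 5) — the answer is frame-independent, so this choice is without loss of generality.
1. C is the midpoint of DJ ⇒ C = (0, 1/2)
2. Q lies on line DR with DQ:QR = -2:1 ⇒ Q = (4, 9)
2·[CQP] = -21/2, 2·[QPJ] = -9
[CQP]:[QPJ] = -21/2:-9 = 7/6

[CQP]:[QPJ] = 7/6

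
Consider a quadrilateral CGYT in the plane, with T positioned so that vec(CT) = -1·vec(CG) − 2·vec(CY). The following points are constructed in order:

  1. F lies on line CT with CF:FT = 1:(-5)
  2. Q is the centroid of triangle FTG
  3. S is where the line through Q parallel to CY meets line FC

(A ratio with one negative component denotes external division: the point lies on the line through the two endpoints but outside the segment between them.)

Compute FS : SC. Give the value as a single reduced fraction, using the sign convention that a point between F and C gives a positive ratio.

FS:SC = 2

Work in coordinates with C = (0, 0), G = (1, 0), Y = (0, 1), T = (-1, -2).
1. F lies on line CT with CF:FT = 1:(-5) ⇒ F = (1/4, 1/2)
2. Q is the centroid of triangle FTG ⇒ Q = (1/12, -1/2)
3. S is where the line through Q parallel to CY meets line FC ⇒ S = (1/12, 1/6)
S = F + t·(C−F) with t = 2/3, so FS:SC = t:(1−t) = 2/3:1/3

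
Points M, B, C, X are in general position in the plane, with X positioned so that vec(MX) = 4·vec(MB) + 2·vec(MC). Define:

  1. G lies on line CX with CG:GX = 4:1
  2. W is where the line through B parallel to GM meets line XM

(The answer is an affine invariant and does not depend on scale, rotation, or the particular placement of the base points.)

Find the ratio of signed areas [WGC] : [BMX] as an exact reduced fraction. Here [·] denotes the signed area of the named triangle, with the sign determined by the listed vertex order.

Assign M = (0, 0), B = (1, 0), C = (0, 1), X = (4, 2) — the answer is frame-independent, so this choice is without loss of generality.
1. G lies on line CX with CG:GX = 4:1 ⇒ G = (16/5, 9/5)
2. W is where the line through B parallel to GM meets line XM ⇒ W = (9, 9/2)
2·[WGC] = -4, 2·[BMX] = -2
[WGC]:[BMX] = -4:-2 = 2

[WGC]:[BMX] = 2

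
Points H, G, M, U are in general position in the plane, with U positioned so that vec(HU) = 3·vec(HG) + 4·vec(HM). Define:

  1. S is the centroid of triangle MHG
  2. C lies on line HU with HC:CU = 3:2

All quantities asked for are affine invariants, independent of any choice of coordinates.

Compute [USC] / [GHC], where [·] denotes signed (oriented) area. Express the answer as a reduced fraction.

Set H = (0, 0), G = (1, 0), M = (0, 1), U = (3, 4); any affine frame gives the same invariant.
1. S is the centroid of triangle MHG ⇒ S = (1/3, 1/3)
2. C lies on line HU with HC:CU = 3:2 ⇒ C = (9/5, 12/5)
2·[USC] = -2/15, 2·[GHC] = -12/5
[USC]:[GHC] = -2/15:-12/5 = 1/18

[USC]:[GHC] = 1/18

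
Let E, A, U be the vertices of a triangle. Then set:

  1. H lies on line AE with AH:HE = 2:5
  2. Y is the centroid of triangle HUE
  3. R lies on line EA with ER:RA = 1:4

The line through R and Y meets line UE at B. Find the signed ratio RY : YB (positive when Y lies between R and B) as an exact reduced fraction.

RY:YB = -4/25

Assign E = (0, 0), A = (1, 0), U = (0, 1) — the answer is frame-independent, so this choice is without loss of generality.
1. H lies on line AE with AH:HE = 2:5 ⇒ H = (5/7, 0)
2. Y is the centroid of triangle HUE ⇒ Y = (5/21, 1/3)
3. R lies on line EA with ER:RA = 1:4 ⇒ R = (1/5, 0)
line RY meets UE at B = (0, -7/4)
Y = R + t·(B−R) with t = -4/21, so RY:YB = -4/21:25/21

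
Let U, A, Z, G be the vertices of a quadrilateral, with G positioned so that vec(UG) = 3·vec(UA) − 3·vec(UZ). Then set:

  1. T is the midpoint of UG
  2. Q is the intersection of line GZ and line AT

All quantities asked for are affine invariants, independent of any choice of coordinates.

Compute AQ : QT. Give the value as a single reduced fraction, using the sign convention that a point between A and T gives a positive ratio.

AQ:QT = 2/3

Assign U = (0, 0), A = (1, 0), Z = (0, 1), G = (3, -3) — the answer is frame-independent, so this choice is without loss of generality.
1. T is the midpoint of UG ⇒ T = (3/2, -3/2)
2. Q is the intersection of line GZ and line AT ⇒ Q = (6/5, -3/5)
Q = A + t·(T−A) with t = 2/5, so AQ:QT = t:(1−t) = 2/5:3/5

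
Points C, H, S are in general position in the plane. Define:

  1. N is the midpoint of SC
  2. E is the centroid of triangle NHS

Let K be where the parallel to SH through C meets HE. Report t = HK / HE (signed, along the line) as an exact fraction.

t = 6

Choose coordinates C = (0, 0), H = (1, 0), S = (0, 1).
1. N is the midpoint of SC ⇒ N = (0, 1/2)
2. E is the centroid of triangle NHS ⇒ E = (1/3, 1/2)
through C parallel to SH: direction (1, -1); meets HE at K = (-3, 3)
K = H + t·(E−H) with t = 6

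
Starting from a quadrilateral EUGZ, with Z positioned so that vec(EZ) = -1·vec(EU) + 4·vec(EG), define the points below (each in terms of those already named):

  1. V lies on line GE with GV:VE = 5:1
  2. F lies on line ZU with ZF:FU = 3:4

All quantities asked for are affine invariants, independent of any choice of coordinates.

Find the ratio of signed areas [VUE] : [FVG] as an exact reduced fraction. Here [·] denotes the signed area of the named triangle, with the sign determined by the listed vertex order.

Assign E = (0, 0), U = (1, 0), G = (0, 1), Z = (-1, 4) — the answer is frame-independent, so this choice is without loss of generality.
1. V lies on line GE with GV:VE = 5:1 ⇒ V = (0, 1/6)
2. F lies on line ZU with ZF:FU = 3:4 ⇒ F = (-1/7, 16/7)
2·[VUE] = -1/6, 2·[FVG] = 5/42
[VUE]:[FVG] = -1/6:5/42 = -7/5

[VUE]:[FVG] = -7/5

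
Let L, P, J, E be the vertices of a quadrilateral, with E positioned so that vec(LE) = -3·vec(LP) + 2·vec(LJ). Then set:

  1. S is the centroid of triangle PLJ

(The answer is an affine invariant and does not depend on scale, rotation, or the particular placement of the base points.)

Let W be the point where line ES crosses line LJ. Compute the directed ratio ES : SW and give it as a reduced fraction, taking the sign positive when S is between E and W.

ES:SW = -10

Choose coordinates L = (0, 0), P = (1, 0), J = (0, 1), E = (-3, 2).
1. S is the centroid of triangle PLJ ⇒ S = (1/3, 1/3)
line ES meets LJ at W = (0, 1/2)
S = E + t·(W−E) with t = 10/9, so ES:SW = 10/9:-1/9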